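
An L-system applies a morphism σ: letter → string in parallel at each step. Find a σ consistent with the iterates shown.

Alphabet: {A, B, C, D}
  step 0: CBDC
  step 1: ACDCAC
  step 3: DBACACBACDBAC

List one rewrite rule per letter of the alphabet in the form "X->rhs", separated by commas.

  step 0 ⇒ step 1: CBDC ⇒ AC·D·C·AC
    B ↦ D
    C ↦ AC
    D ↦ C
    A ↦ B  (constrained at step 1)

A->B, B->D, C->AC, D->C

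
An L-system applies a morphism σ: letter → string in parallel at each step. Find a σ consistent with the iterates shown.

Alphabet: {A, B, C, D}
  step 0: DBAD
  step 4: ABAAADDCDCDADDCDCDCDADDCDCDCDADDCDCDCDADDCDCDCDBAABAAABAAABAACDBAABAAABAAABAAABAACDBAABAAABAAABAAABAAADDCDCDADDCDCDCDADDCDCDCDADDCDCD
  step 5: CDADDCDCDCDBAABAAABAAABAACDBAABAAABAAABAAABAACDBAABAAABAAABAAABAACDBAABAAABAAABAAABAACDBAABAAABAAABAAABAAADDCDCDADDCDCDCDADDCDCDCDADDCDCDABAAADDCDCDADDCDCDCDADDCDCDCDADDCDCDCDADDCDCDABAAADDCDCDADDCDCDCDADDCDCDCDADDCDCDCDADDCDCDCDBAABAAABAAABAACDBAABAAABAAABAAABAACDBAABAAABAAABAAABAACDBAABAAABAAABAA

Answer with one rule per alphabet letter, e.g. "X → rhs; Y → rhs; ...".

A->CD, B->ADD, C->A, D->BAA

  step 4 ⇒ step 5: ABAAADDCDCDADDCDCDCDADDCDCDCDADDCDCDCDADDCDCDCDBAABAAABAAABAACDBAABAAABAAABAAABAACDBAABAAABAAABAAABAAADDCDCDADDCDCDCDADDCDCDCDADDCDCD ⇒ CD·ADD·CD·CD·CD·BAA·BAA·A·BAA·A·BAA·CD·BAA·BAA·A·BAA·A·BAA·A·BAA·CD·BAA·BAA·A·BAA·A·BAA·A·BAA·CD·BAA·BAA·A·BAA·A·BAA·A·BAA·CD·BAA·BAA·A·BAA·A·BAA·A·BAA·ADD·CD·CD·ADD·CD·CD·CD·ADD·CD·CD·CD·ADD·CD·CD·A·BAA·ADD·CD·CD·ADD·CD·CD·CD·ADD·CD·CD·CD·ADD·CD·CD·CD·ADD·CD·CD·A·BAA·ADD·CD·CD·ADD·CD·CD·CD·ADD·CD·CD·CD·ADD·CD·CD·CD·ADD·CD·CD·CD·BAA·BAA·A·BAA·A·BAA·CD·BAA·BAA·A·BAA·A·BAA·A·BAA·CD·BAA·BAA·A·BAA·A·BAA·A·BAA·CD·BAA·BAA·A·BAA·A·BAA
    A ↦ CD
    B ↦ ADD
    C ↦ A
    D ↦ BAA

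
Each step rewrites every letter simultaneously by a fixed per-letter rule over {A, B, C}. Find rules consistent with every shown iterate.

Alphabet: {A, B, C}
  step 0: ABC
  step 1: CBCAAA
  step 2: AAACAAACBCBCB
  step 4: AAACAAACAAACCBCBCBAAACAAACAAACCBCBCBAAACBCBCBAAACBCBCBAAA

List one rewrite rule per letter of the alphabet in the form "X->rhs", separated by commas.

A->CB, B->C, C->AAA

  step 1 ⇒ step 2: CBCAAA ⇒ AAA·C·AAA·CB·CB·CB
    A ↦ CB
    B ↦ C
    C ↦ AAA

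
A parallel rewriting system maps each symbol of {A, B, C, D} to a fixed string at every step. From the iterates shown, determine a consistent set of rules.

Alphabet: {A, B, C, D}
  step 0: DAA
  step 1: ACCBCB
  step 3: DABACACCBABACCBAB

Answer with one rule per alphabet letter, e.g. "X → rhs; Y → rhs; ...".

  step 0 ⇒ step 1: DAA ⇒ AC·CB·CB
    A ↦ CB
    D ↦ AC
    B ↦ AB  (constrained at step 1)
    C ↦ D  (constrained at step 1)

A->CB, B->AB, C->D, D->AC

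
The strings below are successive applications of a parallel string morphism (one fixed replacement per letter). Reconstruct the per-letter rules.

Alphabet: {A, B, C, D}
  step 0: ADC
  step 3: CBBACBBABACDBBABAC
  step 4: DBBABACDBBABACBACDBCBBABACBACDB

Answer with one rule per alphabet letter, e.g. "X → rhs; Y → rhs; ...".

A->C, B->BA, C->DB, D->CB

  step 3 ⇒ step 4: CBBACBBABACDBBABAC ⇒ DB·BA·BA·C·DB·BA·BA·C·BA·C·DB·CB·BA·BA·C·BA·C·DB
    A ↦ C
    B ↦ BA
    C ↦ DB
    D ↦ CB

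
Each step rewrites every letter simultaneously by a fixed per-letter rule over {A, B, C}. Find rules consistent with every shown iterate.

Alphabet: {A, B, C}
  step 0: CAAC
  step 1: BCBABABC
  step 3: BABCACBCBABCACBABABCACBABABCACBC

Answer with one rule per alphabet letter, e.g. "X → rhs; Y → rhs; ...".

A->BA, B->AC, C->BC

  step 0 ⇒ step 1: CAAC ⇒ BC·BA·BA·BC
    A ↦ BA
    C ↦ BC
    B ↦ AC  (constrained at step 1)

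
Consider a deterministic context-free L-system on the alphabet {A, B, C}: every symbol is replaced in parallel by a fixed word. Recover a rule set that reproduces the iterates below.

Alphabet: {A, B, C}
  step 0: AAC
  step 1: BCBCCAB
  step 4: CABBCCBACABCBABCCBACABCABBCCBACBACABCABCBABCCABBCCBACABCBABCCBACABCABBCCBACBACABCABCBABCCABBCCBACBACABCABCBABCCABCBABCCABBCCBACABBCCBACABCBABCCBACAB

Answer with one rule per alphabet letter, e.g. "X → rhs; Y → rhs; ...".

  step 0 ⇒ step 1: AAC ⇒ BC·BC·CAB
    A ↦ BC
    C ↦ CAB
    B ↦ CBA  (constrained at step 1)

A->BC, B->CBA, C->CAB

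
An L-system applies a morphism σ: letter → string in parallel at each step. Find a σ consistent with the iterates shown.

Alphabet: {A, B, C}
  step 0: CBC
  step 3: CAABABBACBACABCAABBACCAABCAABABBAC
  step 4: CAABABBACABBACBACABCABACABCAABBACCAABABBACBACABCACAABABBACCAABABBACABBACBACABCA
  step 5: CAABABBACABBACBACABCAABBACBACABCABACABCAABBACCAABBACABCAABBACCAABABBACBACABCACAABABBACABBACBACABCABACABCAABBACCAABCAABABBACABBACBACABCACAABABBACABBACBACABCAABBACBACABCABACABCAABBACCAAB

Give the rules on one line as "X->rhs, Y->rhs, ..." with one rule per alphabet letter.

  step 4 ⇒ step 5: CAABABBACABBACBACABCABACABCAABBACCAABABBACBACABCACAABABBACCAABABBACABBACBACABCA ⇒ CA·AB·AB·BAC·AB·BAC·BAC·AB·CA·AB·BAC·BAC·AB·CA·BAC·AB·CA·AB·BAC·CA·AB·BAC·AB·CA·AB·BAC·CA·AB·AB·BAC·BAC·AB·CA·CA·AB·AB·BAC·AB·BAC·BAC·AB·CA·BAC·AB·CA·AB·BAC·CA·AB·CA·AB·AB·BAC·AB·BAC·BAC·AB·CA·CA·AB·AB·BAC·AB·BAC·BAC·AB·CA·AB·BAC·BAC·AB·CA·BAC·AB·CA·AB·BAC·CA·AB
    A ↦ AB
    B ↦ BAC
    C ↦ CA

A->AB, B->BAC, C->CA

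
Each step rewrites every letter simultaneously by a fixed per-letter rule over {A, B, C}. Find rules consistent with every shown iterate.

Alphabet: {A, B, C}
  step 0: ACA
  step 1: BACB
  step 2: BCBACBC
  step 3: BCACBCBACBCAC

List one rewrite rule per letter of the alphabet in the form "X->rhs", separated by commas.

A->B, B->BC, C->AC

  step 2 ⇒ step 3: BCBACBC ⇒ BC·AC·BC·B·AC·BC·AC
    A ↦ B
    B ↦ BC
    C ↦ AC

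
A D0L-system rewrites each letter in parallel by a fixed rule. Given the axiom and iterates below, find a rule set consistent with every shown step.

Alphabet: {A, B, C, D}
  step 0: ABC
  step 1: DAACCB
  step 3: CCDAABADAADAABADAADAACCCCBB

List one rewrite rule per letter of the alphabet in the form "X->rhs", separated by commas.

A->DAA, B->CC, C->B, D->BA

  step 0 ⇒ step 1: ABC ⇒ DAA·CC·B
    A ↦ DAA
    B ↦ CC
    C ↦ B
    D ↦ BA  (constrained at step 1)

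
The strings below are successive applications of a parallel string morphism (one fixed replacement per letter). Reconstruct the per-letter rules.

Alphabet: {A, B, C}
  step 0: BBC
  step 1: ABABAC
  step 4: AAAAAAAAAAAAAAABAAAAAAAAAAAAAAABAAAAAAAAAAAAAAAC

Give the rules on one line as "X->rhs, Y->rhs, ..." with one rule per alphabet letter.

  step 0 ⇒ step 1: BBC ⇒ AB·AB·AC
    B ↦ AB
    C ↦ AC
    A ↦ AA  (constrained at step 1)

A->AA, B->AB, C->AC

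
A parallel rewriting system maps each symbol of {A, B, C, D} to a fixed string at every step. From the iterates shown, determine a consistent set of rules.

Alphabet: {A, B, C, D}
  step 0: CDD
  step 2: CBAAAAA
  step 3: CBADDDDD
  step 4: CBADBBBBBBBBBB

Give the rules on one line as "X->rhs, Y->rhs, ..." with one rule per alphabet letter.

A->D, B->A, C->CB, D->BB

  step 3 ⇒ step 4: CBADDDDD ⇒ CB·A·D·BB·BB·BB·BB·BB
    A ↦ D
    B ↦ A
    C ↦ CB
    D ↦ BB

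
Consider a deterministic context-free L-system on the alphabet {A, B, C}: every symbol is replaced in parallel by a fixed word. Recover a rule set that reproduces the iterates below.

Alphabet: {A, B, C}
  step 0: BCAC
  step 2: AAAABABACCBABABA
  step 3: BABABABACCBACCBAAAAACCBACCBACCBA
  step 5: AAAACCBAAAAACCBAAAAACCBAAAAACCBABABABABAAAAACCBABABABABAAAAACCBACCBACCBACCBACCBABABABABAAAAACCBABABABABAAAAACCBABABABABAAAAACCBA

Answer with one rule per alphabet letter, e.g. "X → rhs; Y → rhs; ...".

A->BA, B->CC, C->AA

  step 2 ⇒ step 3: AAAABABACCBABABA ⇒ BA·BA·BA·BA·CC·BA·CC·BA·AA·AA·CC·BA·CC·BA·CC·BA
    A ↦ BA
    B ↦ CC
    C ↦ AA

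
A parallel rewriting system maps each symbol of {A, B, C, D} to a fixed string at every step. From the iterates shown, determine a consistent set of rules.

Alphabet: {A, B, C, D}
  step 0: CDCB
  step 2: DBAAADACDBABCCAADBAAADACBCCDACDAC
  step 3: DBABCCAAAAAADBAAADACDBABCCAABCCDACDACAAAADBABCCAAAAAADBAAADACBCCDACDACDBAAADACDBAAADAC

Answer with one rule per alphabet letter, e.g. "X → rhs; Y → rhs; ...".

A->AA, B->BCC, C->DAC, D->DBA

  step 2 ⇒ step 3: DBAAADACDBABCCAADBAAADACBCCDACDAC ⇒ DBA·BCC·AA·AA·AA·DBA·AA·DAC·DBA·BCC·AA·BCC·DAC·DAC·AA·AA·DBA·BCC·AA·AA·AA·DBA·AA·DAC·BCC·DAC·DAC·DBA·AA·DAC·DBA·AA·DAC
    A ↦ AA
    B ↦ BCC
    C ↦ DAC
    D ↦ DBA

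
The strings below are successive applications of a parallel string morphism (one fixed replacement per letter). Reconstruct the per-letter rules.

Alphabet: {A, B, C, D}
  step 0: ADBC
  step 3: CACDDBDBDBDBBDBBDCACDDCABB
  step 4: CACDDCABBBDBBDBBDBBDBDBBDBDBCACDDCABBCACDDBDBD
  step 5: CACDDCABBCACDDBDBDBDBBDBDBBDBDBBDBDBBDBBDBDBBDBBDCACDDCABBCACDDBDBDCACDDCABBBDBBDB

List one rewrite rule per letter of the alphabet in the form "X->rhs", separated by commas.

  step 4 ⇒ step 5: CACDDCABBBDBBDBBDBBDBDBBDBDBCACDDCABBCACDDBDBD ⇒ CA·CDD·CA·B·B·CA·CDD·BD·BD·BD·B·BD·BD·B·BD·BD·B·BD·BD·B·BD·B·BD·BD·B·BD·B·BD·CA·CDD·CA·B·B·CA·CDD·BD·BD·CA·CDD·CA·B·B·BD·B·BD·B
    A ↦ CDD
    B ↦ BD
    C ↦ CA
    D ↦ B

A->CDD, B->BD, C->CA, D->B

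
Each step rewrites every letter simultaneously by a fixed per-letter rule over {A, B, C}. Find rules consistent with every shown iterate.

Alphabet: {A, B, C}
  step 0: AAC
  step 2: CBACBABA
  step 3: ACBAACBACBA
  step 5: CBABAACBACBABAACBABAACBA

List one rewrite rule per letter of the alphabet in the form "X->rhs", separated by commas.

A->BA, B->C, C->A

  step 2 ⇒ step 3: CBACBABA ⇒ A·C·BA·A·C·BA·C·BA
    A ↦ BA
    B ↦ C
    C ↦ A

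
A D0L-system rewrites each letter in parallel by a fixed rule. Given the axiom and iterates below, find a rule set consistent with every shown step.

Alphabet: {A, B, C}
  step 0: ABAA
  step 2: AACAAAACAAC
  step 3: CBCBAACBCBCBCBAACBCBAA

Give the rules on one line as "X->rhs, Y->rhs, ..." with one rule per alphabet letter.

  step 2 ⇒ step 3: AACAAAACAAC ⇒ CB·CB·AA·CB·CB·CB·CB·AA·CB·CB·AA
    A ↦ CB
    C ↦ AA
    B ↦ C  (constrained at step 0)

A->CB, B->C, C->AA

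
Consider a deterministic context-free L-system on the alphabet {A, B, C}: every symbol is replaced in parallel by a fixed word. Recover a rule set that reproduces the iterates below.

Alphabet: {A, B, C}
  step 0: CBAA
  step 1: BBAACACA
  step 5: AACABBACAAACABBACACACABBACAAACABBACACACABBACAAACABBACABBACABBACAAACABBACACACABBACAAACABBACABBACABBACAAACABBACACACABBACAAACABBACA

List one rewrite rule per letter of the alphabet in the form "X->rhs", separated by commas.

A->CA, B->A, C->BBA

  step 0 ⇒ step 1: CBAA ⇒ BBA·A·CA·CA
    A ↦ CA
    B ↦ A
    C ↦ BBA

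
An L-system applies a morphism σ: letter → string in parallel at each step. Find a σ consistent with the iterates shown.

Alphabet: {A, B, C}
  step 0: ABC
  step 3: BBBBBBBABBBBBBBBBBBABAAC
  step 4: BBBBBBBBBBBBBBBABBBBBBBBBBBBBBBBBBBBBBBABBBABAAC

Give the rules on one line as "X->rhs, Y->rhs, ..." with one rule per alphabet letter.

  step 3 ⇒ step 4: BBBBBBBABBBBBBBBBBBABAAC ⇒ BB·BB·BB·BB·BB·BB·BB·BA·BB·BB·BB·BB·BB·BB·BB·BB·BB·BB·BB·BA·BB·BA·BA·AC
    A ↦ BA
    B ↦ BB
    C ↦ AC

A->BA, B->BB, C->AC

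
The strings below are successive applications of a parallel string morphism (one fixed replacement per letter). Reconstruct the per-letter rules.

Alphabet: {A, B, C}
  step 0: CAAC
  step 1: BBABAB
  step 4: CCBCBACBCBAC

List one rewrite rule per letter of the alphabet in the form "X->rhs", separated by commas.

A->BA, B->C, C->B

  step 0 ⇒ step 1: CAAC ⇒ B·BA·BA·B
    A ↦ BA
    C ↦ B
    B ↦ C  (constrained at step 1)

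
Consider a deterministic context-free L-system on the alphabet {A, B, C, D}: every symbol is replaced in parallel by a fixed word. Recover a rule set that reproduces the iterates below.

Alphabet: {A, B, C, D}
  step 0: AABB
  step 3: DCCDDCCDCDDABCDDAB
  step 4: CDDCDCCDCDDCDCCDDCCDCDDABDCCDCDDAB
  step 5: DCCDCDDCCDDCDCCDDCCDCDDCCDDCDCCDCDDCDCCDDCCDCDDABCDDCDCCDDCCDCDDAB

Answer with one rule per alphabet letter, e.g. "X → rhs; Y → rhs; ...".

  step 4 ⇒ step 5: CDDCDCCDCDDCDCCDDCCDCDDABDCCDCDDAB ⇒ DC·CD·CD·DC·CD·DC·DC·CD·DC·CD·CD·DC·CD·DC·DC·CD·CD·DC·DC·CD·DC·CD·CD·D·AB·CD·DC·DC·CD·DC·CD·CD·D·AB
    A ↦ D
    B ↦ AB
    C ↦ DC
    D ↦ CD

A->D, B->AB, C->DC, D->CD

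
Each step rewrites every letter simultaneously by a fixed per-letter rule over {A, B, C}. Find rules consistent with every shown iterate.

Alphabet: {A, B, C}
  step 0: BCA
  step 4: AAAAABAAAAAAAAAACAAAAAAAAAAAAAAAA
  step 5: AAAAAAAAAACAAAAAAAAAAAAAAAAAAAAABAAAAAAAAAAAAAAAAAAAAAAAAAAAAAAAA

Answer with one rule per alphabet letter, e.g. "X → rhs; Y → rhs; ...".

A->AA, B->C, C->AB

  step 4 ⇒ step 5: AAAAABAAAAAAAAAACAAAAAAAAAAAAAAAA ⇒ AA·AA·AA·AA·AA·C·AA·AA·AA·AA·AA·AA·AA·AA·AA·AA·AB·AA·AA·AA·AA·AA·AA·AA·AA·AA·AA·AA·AA·AA·AA·AA·AA
    A ↦ AA
    B ↦ C
    C ↦ AB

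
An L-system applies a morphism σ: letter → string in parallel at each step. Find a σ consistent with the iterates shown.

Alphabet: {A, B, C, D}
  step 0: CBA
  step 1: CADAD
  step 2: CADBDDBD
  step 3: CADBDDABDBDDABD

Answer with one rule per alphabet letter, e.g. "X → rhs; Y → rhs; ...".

  step 2 ⇒ step 3: CADBDDBD ⇒ CA·D·BD·DA·BD·BD·DA·BD
    A ↦ D
    B ↦ DA
    C ↦ CA
    D ↦ BD

A->D, B->DA, C->CA, D->BD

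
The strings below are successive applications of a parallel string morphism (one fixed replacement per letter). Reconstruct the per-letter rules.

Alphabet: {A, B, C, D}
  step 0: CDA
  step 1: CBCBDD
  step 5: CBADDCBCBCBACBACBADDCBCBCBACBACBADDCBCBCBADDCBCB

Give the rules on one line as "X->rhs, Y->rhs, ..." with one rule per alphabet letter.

A->DD, B->A, C->CB, D->CB

  step 0 ⇒ step 1: CDA ⇒ CB·CB·DD
    A ↦ DD
    C ↦ CB
    D ↦ CB
    B ↦ A  (constrained at step 1)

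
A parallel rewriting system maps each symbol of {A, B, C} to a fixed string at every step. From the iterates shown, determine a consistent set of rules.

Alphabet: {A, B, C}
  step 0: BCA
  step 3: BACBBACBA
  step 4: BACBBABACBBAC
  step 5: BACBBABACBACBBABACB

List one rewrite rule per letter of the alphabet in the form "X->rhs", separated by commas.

  step 4 ⇒ step 5: BACBBABACBBAC ⇒ BA·C·B·BA·BA·C·BA·C·B·BA·BA·C·B
    A ↦ C
    B ↦ BA
    C ↦ B

A->C, B->BA, C->B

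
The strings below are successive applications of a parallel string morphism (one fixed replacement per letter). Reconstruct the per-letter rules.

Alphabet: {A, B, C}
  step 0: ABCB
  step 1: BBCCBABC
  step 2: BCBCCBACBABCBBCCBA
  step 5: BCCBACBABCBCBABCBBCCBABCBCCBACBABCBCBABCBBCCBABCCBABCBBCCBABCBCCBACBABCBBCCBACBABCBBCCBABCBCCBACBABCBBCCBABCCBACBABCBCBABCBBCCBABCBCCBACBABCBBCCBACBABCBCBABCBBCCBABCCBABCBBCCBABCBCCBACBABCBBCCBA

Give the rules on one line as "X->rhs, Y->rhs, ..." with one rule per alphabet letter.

  step 1 ⇒ step 2: BBCCBABC ⇒ BC·BC·CBA·CBA·BC·B·BC·CBA
    A ↦ B
    B ↦ BC
    C ↦ CBA

A->B, B->BC, C->CBA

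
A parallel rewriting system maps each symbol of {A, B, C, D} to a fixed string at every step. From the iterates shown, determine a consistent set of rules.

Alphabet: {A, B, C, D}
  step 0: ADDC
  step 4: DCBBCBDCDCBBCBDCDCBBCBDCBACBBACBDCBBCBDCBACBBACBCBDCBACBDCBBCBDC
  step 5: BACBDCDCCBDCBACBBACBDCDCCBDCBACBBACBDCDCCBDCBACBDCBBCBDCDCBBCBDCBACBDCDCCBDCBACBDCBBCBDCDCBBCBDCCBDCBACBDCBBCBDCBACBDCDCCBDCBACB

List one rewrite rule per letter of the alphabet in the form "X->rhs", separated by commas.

A->BB, B->DC, C->CB, D->BA

  step 4 ⇒ step 5: DCBBCBDCDCBBCBDCDCBBCBDCBACBBACBDCBBCBDCBACBBACBCBDCBACBDCBBCBDC ⇒ BA·CB·DC·DC·CB·DC·BA·CB·BA·CB·DC·DC·CB·DC·BA·CB·BA·CB·DC·DC·CB·DC·BA·CB·DC·BB·CB·DC·DC·BB·CB·DC·BA·CB·DC·DC·CB·DC·BA·CB·DC·BB·CB·DC·DC·BB·CB·DC·CB·DC·BA·CB·DC·BB·CB·DC·BA·CB·DC·DC·CB·DC·BA·CB
    A ↦ BB
    B ↦ DC
    C ↦ CB
    D ↦ BA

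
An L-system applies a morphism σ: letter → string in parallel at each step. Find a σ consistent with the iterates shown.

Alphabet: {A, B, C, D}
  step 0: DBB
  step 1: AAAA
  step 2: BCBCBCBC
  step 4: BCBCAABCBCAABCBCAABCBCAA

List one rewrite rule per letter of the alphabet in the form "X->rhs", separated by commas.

A->BC, B->A, C->AD, D->AA

  step 1 ⇒ step 2: AAAA ⇒ BC·BC·BC·BC
    A ↦ BC
  step 0 ⇒ step 1: DBB ⇒ AA·A·A
    B ↦ A
    C ↦ AD  (constrained at step 2)
  step 0 ⇒ step 1: DBB ⇒ AA·A·A
    D ↦ AA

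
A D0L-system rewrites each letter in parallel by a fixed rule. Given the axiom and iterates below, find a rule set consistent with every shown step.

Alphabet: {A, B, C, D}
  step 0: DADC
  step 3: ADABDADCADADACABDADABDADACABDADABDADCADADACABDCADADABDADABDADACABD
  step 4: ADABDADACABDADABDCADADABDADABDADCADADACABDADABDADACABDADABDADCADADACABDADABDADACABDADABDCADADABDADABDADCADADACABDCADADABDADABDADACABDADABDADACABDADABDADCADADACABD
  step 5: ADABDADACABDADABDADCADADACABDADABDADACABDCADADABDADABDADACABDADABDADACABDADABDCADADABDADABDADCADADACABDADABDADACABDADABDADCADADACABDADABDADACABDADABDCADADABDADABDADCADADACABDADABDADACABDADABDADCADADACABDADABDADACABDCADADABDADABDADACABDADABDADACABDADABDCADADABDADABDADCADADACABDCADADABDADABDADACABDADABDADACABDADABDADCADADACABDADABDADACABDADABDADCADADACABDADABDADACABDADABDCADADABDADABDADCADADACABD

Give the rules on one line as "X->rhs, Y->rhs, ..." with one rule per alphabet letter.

A->AD, B->AC, C->CAD, D->ABD

  step 4 ⇒ step 5: ADABDADACABDADABDCADADABDADABDADCADADACABDADABDADACABDADABDADCADADACABDADABDADACABDADABDCADADABDADABDADCADADACABDCADADABDADABDADACABDADABDADACABDADABDADCADADACABD ⇒ AD·ABD·AD·AC·ABD·AD·ABD·AD·CAD·AD·AC·ABD·AD·ABD·AD·AC·ABD·CAD·AD·ABD·AD·ABD·AD·AC·ABD·AD·ABD·AD·AC·ABD·AD·ABD·CAD·AD·ABD·AD·ABD·AD·CAD·AD·AC·ABD·AD·ABD·AD·AC·ABD·AD·ABD·AD·CAD·AD·AC·ABD·AD·ABD·AD·AC·ABD·AD·ABD·CAD·AD·ABD·AD·ABD·AD·CAD·AD·AC·ABD·AD·ABD·AD·AC·ABD·AD·ABD·AD·CAD·AD·AC·ABD·AD·ABD·AD·AC·ABD·CAD·AD·ABD·AD·ABD·AD·AC·ABD·AD·ABD·AD·AC·ABD·AD·ABD·CAD·AD·ABD·AD·ABD·AD·CAD·AD·AC·ABD·CAD·AD·ABD·AD·ABD·AD·AC·ABD·AD·ABD·AD·AC·ABD·AD·ABD·AD·CAD·AD·AC·ABD·AD·ABD·AD·AC·ABD·AD·ABD·AD·CAD·AD·AC·ABD·AD·ABD·AD·AC·ABD·AD·ABD·CAD·AD·ABD·AD·ABD·AD·CAD·AD·AC·ABD
    A ↦ AD
    B ↦ AC
    C ↦ CAD
    D ↦ ABD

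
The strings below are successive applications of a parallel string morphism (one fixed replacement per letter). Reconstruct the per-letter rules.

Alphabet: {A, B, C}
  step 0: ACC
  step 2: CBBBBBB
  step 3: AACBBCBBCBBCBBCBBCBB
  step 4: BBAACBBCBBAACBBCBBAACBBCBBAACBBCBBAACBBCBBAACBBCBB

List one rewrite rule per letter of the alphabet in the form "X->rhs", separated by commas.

A->B, B->CBB, C->AA

  step 3 ⇒ step 4: AACBBCBBCBBCBBCBBCBB ⇒ B·B·AA·CBB·CBB·AA·CBB·CBB·AA·CBB·CBB·AA·CBB·CBB·AA·CBB·CBB·AA·CBB·CBB
    A ↦ B
    B ↦ CBB
    C ↦ AA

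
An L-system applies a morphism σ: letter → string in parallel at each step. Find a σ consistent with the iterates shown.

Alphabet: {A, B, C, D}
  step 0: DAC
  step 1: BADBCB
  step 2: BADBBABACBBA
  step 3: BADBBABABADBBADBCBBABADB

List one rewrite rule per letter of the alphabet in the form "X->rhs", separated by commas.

  step 2 ⇒ step 3: BADBBABACBBA ⇒ BA·DB·BA·BA·BA·DB·BA·DB·CB·BA·BA·DB
    A ↦ DB
    B ↦ BA
    C ↦ CB
    D ↦ BA

A->DB, B->BA, C->CB, D->BA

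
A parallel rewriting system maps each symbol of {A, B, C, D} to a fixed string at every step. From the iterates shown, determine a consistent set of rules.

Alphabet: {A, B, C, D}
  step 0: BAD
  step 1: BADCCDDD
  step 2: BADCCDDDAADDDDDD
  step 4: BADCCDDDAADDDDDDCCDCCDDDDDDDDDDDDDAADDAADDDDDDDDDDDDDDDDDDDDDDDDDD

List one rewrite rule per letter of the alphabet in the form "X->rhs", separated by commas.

A->CCD, B->BAD, C->A, D->DD

  step 1 ⇒ step 2: BADCCDDD ⇒ BAD·CCD·DD·A·A·DD·DD·DD
    A ↦ CCD
    B ↦ BAD
    C ↦ A
    D ↦ DD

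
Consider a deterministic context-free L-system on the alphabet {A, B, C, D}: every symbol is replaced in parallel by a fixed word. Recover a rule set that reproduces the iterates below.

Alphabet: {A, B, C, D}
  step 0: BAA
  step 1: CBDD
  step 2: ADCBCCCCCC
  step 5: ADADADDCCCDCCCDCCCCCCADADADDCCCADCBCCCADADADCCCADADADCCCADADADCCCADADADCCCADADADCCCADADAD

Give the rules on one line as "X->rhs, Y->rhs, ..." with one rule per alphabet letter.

A->D, B->CB, C->AD, D->CCC

  step 1 ⇒ step 2: CBDD ⇒ AD·CB·CCC·CCC
    B ↦ CB
    C ↦ AD
    D ↦ CCC
  step 0 ⇒ step 1: BAA ⇒ CB·D·D
    A ↦ D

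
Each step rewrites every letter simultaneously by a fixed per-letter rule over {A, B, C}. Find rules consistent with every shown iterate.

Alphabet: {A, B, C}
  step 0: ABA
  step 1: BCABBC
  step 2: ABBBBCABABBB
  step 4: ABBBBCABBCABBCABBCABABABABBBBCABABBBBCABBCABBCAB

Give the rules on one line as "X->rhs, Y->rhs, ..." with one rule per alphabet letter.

  step 1 ⇒ step 2: BCABBC ⇒ AB·BB·BC·AB·AB·BB
    A ↦ BC
    B ↦ AB
    C ↦ BB

A->BC, B->AB, C->BB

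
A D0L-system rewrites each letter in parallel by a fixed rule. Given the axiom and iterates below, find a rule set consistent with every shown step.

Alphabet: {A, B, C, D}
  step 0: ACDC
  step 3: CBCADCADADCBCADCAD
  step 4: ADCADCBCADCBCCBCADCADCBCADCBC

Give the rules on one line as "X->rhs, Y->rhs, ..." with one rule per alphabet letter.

A->C, B->C, C->AD, D->BC

  step 3 ⇒ step 4: CBCADCADADCBCADCAD ⇒ AD·C·AD·C·BC·AD·C·BC·C·BC·AD·C·AD·C·BC·AD·C·BC
    A ↦ C
    B ↦ C
    C ↦ AD
    D ↦ BC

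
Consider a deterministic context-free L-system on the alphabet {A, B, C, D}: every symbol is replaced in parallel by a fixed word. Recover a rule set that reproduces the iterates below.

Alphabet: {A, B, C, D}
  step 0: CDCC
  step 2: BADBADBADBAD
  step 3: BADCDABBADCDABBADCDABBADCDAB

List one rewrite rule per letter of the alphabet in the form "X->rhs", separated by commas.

  step 2 ⇒ step 3: BADBADBADBAD ⇒ BAD·CDA·B·BAD·CDA·B·BAD·CDA·B·BAD·CDA·B
    A ↦ CDA
    B ↦ BAD
    D ↦ B
    C ↦ B  (constrained at step 0)

A->CDA, B->BAD, C->B, D->B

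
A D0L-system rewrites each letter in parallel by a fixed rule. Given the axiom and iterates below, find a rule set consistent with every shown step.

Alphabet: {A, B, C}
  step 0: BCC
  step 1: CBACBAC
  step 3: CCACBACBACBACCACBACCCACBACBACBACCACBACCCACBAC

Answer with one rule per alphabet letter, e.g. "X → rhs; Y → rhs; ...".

A->CAC, B->C, C->BAC

  step 0 ⇒ step 1: BCC ⇒ C·BAC·BAC
    B ↦ C
    C ↦ BAC
    A ↦ CAC  (constrained at step 1)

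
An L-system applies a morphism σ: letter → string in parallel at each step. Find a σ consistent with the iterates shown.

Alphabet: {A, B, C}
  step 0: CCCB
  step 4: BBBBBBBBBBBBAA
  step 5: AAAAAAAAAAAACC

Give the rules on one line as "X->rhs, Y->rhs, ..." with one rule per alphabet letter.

A->C, B->A, C->BB

  step 4 ⇒ step 5: BBBBBBBBBBBBAA ⇒ A·A·A·A·A·A·A·A·A·A·A·A·C·C
    A ↦ C
    B ↦ A
    C ↦ BB  (constrained at step 0)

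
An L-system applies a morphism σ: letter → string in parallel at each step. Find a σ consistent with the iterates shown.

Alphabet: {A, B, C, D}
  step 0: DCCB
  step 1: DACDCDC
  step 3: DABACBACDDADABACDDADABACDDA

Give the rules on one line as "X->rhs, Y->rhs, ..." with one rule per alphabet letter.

  step 0 ⇒ step 1: DCCB ⇒ DA·CD·CD·C
    B ↦ C
    C ↦ CD
    D ↦ DA
    A ↦ BA  (constrained at step 1)

A->BA, B->C, C->CD, D->DA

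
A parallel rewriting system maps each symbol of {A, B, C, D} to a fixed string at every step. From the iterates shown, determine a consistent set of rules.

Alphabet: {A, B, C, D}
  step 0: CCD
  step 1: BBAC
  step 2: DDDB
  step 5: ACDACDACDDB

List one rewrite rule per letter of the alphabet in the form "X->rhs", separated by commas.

A->D, B->D, C->B, D->AC

  step 1 ⇒ step 2: BBAC ⇒ D·D·D·B
    A ↦ D
    B ↦ D
    C ↦ B
  step 0 ⇒ step 1: CCD ⇒ B·B·AC
    D ↦ AC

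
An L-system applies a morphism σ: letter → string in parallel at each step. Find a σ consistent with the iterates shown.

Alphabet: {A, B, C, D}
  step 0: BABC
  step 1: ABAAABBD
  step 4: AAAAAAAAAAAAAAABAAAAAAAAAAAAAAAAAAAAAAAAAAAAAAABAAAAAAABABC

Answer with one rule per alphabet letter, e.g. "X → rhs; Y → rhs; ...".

A->AA, B->AB, C->BD, D->C

  step 0 ⇒ step 1: BABC ⇒ AB·AA·AB·BD
    A ↦ AA
    B ↦ AB
    C ↦ BD
    D ↦ C  (constrained at step 1)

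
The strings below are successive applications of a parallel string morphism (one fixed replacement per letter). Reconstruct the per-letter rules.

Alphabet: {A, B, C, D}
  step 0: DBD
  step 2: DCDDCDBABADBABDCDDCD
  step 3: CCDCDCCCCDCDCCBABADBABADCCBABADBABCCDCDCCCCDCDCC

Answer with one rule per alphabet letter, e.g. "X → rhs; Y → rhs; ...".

A->AD, B->BAB, C->DCD, D->CC

  step 2 ⇒ step 3: DCDDCDBABADBABDCDDCD ⇒ CC·DCD·CC·CC·DCD·CC·BAB·AD·BAB·AD·CC·BAB·AD·BAB·CC·DCD·CC·CC·DCD·CC
    A ↦ AD
    B ↦ BAB
    C ↦ DCD
    D ↦ CC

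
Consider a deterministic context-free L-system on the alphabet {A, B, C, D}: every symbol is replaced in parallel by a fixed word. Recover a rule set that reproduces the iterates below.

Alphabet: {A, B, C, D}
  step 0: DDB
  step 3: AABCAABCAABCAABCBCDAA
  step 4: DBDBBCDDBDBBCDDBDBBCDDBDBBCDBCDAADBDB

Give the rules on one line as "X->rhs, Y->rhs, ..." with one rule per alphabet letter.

A->DB, B->BC, C->D, D->AA

  step 3 ⇒ step 4: AABCAABCAABCAABCBCDAA ⇒ DB·DB·BC·D·DB·DB·BC·D·DB·DB·BC·D·DB·DB·BC·D·BC·D·AA·DB·DB
    A ↦ DB
    B ↦ BC
    C ↦ D
    D ↦ AA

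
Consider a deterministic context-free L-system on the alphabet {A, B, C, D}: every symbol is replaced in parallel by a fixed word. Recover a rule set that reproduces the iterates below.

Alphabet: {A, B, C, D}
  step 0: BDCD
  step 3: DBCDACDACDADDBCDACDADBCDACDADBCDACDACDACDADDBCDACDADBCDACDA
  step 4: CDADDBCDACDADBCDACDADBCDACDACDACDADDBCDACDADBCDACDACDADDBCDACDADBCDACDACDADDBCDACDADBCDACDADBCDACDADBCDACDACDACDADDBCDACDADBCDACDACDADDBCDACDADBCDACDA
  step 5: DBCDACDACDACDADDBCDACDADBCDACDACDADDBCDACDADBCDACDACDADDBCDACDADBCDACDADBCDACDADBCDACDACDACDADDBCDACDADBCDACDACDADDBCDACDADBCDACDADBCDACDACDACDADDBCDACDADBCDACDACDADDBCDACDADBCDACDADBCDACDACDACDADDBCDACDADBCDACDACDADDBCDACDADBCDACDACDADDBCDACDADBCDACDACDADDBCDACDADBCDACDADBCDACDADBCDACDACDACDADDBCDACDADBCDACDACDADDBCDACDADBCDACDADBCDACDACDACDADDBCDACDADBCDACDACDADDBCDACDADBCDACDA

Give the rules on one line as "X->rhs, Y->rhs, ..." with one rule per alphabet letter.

A->CDA, B->D, C->DB, D->CDA

  step 4 ⇒ step 5: CDADDBCDACDADBCDACDADBCDACDACDACDADDBCDACDADBCDACDACDADDBCDACDADBCDACDACDADDBCDACDADBCDACDADBCDACDADBCDACDACDACDADDBCDACDADBCDACDACDADDBCDACDADBCDACDA ⇒ DB·CDA·CDA·CDA·CDA·D·DB·CDA·CDA·DB·CDA·CDA·CDA·D·DB·CDA·CDA·DB·CDA·CDA·CDA·D·DB·CDA·CDA·DB·CDA·CDA·DB·CDA·CDA·DB·CDA·CDA·CDA·CDA·D·DB·CDA·CDA·DB·CDA·CDA·CDA·D·DB·CDA·CDA·DB·CDA·CDA·DB·CDA·CDA·CDA·CDA·D·DB·CDA·CDA·DB·CDA·CDA·CDA·D·DB·CDA·CDA·DB·CDA·CDA·DB·CDA·CDA·CDA·CDA·D·DB·CDA·CDA·DB·CDA·CDA·CDA·D·DB·CDA·CDA·DB·CDA·CDA·CDA·D·DB·CDA·CDA·DB·CDA·CDA·CDA·D·DB·CDA·CDA·DB·CDA·CDA·DB·CDA·CDA·DB·CDA·CDA·CDA·CDA·D·DB·CDA·CDA·DB·CDA·CDA·CDA·D·DB·CDA·CDA·DB·CDA·CDA·DB·CDA·CDA·CDA·CDA·D·DB·CDA·CDA·DB·CDA·CDA·CDA·D·DB·CDA·CDA·DB·CDA·CDA
    A ↦ CDA
    B ↦ D
    C ↦ DB
    D ↦ CDA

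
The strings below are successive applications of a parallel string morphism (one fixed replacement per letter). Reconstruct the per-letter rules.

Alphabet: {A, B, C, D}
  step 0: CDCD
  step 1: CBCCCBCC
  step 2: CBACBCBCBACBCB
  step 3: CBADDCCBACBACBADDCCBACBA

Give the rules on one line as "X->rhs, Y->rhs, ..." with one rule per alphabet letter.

A->DDC, B->A, C->CB, D->CC

  step 2 ⇒ step 3: CBACBCBCBACBCB ⇒ CB·A·DDC·CB·A·CB·A·CB·A·DDC·CB·A·CB·A
    A ↦ DDC
    B ↦ A
    C ↦ CB
  step 0 ⇒ step 1: CDCD ⇒ CB·CC·CB·CC
    D ↦ CC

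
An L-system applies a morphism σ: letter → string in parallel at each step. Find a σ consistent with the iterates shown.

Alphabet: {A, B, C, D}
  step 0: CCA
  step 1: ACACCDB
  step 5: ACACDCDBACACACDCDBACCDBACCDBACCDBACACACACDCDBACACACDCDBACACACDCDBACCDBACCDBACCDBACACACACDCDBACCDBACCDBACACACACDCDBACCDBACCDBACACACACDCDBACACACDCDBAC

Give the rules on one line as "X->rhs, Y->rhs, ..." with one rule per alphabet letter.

A->CDB, B->D, C->AC, D->AC

  step 0 ⇒ step 1: CCA ⇒ AC·AC·CDB
    A ↦ CDB
    C ↦ AC
    B ↦ D  (constrained at step 1)
    D ↦ AC  (constrained at step 1)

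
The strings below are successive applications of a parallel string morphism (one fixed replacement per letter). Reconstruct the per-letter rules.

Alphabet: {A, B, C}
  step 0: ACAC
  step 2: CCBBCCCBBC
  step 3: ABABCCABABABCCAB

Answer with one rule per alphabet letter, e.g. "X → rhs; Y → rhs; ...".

  step 2 ⇒ step 3: CCBBCCCBBC ⇒ AB·AB·C·C·AB·AB·AB·C·C·AB
    B ↦ C
    C ↦ AB
    A ↦ BB  (constrained at step 0)

A->BB, B->C, C->AB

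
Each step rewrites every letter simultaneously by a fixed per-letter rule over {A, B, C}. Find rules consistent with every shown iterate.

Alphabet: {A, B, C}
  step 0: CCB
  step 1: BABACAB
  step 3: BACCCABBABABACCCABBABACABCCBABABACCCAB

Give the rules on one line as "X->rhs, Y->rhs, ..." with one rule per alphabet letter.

  step 0 ⇒ step 1: CCB ⇒ BA·BA·CAB
    B ↦ CAB
    C ↦ BA
    A ↦ CC  (constrained at step 1)

A->CC, B->CAB, C->BA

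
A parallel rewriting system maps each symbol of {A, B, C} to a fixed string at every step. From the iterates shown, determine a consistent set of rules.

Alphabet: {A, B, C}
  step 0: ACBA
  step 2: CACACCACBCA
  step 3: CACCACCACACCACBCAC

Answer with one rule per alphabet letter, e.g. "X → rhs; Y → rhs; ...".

A->C, B->CB, C->CA

  step 2 ⇒ step 3: CACACCACBCA ⇒ CA·C·CA·C·CA·CA·C·CA·CB·CA·C
    A ↦ C
    B ↦ CB
    C ↦ CA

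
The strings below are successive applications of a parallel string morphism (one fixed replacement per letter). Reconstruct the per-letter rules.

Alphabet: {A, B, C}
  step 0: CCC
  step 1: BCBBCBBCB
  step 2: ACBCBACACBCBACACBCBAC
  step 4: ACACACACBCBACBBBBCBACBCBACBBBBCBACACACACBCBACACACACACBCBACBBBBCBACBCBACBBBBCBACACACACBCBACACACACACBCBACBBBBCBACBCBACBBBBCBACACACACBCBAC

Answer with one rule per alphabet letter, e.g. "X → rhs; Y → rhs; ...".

A->BBB, B->AC, C->BCB

  step 1 ⇒ step 2: BCBBCBBCB ⇒ AC·BCB·AC·AC·BCB·AC·AC·BCB·AC
    B ↦ AC
    C ↦ BCB
    A ↦ BBB  (constrained at step 2)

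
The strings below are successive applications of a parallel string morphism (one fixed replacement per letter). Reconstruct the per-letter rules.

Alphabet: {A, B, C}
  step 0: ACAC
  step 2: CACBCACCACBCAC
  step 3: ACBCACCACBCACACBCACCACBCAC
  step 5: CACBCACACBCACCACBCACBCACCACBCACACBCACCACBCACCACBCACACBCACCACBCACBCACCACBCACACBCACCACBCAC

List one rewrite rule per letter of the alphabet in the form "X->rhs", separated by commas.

  step 2 ⇒ step 3: CACBCACCACBCAC ⇒ AC·BC·AC·C·AC·BC·AC·AC·BC·AC·C·AC·BC·AC
    A ↦ BC
    B ↦ C
    C ↦ AC

A->BC, B->C, C->AC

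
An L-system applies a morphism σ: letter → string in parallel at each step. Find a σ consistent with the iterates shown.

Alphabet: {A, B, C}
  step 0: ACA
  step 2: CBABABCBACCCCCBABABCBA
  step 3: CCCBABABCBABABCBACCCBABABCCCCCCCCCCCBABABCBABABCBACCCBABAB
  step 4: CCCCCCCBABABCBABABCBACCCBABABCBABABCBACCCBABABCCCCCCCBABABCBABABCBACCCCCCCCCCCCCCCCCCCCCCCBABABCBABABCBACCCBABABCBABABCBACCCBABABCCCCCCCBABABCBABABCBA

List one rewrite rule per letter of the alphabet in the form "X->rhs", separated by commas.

  step 3 ⇒ step 4: CCCBABABCBABABCBACCCBABABCCCCCCCCCCCBABABCBABABCBACCCBABAB ⇒ CC·CC·CC·CBA·BAB·CBA·BAB·CBA·CC·CBA·BAB·CBA·BAB·CBA·CC·CBA·BAB·CC·CC·CC·CBA·BAB·CBA·BAB·CBA·CC·CC·CC·CC·CC·CC·CC·CC·CC·CC·CC·CBA·BAB·CBA·BAB·CBA·CC·CBA·BAB·CBA·BAB·CBA·CC·CBA·BAB·CC·CC·CC·CBA·BAB·CBA·BAB·CBA
    A ↦ BAB
    B ↦ CBA
    C ↦ CC

A->BAB, B->CBA, C->CC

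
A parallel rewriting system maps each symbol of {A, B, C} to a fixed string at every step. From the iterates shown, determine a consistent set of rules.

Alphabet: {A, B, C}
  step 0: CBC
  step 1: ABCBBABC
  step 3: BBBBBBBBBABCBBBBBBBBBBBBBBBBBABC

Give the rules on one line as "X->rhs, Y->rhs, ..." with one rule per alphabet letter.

  step 0 ⇒ step 1: CBC ⇒ ABC·BB·ABC
    B ↦ BB
    C ↦ ABC
    A ↦ B  (constrained at step 1)

A->B, B->BB, C->ABC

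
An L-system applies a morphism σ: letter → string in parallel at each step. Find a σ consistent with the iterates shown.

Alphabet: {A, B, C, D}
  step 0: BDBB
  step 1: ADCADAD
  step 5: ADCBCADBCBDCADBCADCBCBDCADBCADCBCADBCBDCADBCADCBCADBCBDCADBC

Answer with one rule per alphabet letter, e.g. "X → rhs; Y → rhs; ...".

A->BD, B->AD, C->BC, D->C

  step 0 ⇒ step 1: BDBB ⇒ AD·C·AD·AD
    B ↦ AD
    D ↦ C
    A ↦ BD  (constrained at step 1)
    C ↦ BC  (constrained at step 1)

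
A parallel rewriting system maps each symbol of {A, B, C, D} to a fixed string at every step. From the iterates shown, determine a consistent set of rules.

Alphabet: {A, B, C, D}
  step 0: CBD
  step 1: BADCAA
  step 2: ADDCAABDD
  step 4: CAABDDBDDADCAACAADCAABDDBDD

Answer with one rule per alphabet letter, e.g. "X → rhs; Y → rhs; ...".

A->D, B->AD, C->B, D->CAA

  step 1 ⇒ step 2: BADCAA ⇒ AD·D·CAA·B·D·D
    A ↦ D
    B ↦ AD
    C ↦ B
    D ↦ CAA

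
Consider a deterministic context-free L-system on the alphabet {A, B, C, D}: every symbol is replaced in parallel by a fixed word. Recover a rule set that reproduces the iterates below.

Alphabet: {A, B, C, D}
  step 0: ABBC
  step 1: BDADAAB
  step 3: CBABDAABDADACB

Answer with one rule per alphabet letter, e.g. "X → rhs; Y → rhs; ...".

A->B, B->DA, C->AB, D->C

  step 0 ⇒ step 1: ABBC ⇒ B·DA·DA·AB
    A ↦ B
    B ↦ DA
    C ↦ AB
    D ↦ C  (constrained at step 1)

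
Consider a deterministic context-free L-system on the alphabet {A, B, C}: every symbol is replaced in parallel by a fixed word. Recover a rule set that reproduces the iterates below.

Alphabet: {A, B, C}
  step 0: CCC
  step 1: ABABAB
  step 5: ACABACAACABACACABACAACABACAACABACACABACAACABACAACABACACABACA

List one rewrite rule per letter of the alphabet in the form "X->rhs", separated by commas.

  step 0 ⇒ step 1: CCC ⇒ AB·AB·AB
    C ↦ AB
    A ↦ AC  (constrained at step 1)
    B ↦ A  (constrained at step 1)

A->AC, B->A, C->AB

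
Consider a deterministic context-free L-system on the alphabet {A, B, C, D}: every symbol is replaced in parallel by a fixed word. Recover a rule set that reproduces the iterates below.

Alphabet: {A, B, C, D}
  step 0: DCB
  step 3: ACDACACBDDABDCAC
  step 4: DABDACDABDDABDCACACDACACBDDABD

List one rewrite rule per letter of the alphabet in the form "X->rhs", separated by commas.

A->DA, B->C, C->BD, D->AC

  step 3 ⇒ step 4: ACDACACBDDABDCAC ⇒ DA·BD·AC·DA·BD·DA·BD·C·AC·AC·DA·C·AC·BD·DA·BD
    A ↦ DA
    B ↦ C
    C ↦ BD
    D ↦ AC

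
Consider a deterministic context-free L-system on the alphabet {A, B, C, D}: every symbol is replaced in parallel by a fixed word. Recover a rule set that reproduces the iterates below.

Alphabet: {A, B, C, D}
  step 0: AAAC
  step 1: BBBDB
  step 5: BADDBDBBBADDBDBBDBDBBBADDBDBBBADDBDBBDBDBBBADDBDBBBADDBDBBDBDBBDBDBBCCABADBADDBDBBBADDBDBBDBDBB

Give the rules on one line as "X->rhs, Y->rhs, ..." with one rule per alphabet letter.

A->B, B->CCA, C->DB, D->AD

  step 0 ⇒ step 1: AAAC ⇒ B·B·B·DB
    A ↦ B
    C ↦ DB
    B ↦ CCA  (constrained at step 1)
    D ↦ AD  (constrained at step 1)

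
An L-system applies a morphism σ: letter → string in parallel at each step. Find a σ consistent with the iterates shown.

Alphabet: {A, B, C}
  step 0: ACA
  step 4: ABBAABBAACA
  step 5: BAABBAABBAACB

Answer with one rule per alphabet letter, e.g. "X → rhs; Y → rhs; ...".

  step 4 ⇒ step 5: ABBAABBAACA ⇒ B·A·A·B·B·A·A·B·B·AAC·B
    A ↦ B
    B ↦ A
    C ↦ AAC

A->B, B->A, C->AAC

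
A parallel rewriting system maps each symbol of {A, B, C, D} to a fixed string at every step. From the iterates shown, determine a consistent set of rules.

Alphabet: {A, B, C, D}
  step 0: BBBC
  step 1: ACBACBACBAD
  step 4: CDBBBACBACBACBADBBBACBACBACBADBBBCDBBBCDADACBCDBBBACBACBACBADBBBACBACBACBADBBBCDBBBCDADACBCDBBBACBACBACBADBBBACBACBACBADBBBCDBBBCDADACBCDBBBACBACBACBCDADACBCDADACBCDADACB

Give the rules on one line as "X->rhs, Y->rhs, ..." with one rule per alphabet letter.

  step 0 ⇒ step 1: BBBC ⇒ ACB·ACB·ACB·AD
    B ↦ ACB
    C ↦ AD
    A ↦ CD  (constrained at step 1)
    D ↦ BBB  (constrained at step 1)

A->CD, B->ACB, C->AD, D->BBB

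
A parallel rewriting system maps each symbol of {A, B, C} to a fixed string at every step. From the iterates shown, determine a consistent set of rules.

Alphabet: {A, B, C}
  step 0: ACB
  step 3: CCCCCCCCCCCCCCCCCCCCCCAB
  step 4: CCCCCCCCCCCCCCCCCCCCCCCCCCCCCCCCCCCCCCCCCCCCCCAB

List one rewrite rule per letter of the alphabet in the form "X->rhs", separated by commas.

  step 3 ⇒ step 4: CCCCCCCCCCCCCCCCCCCCCCAB ⇒ CC·CC·CC·CC·CC·CC·CC·CC·CC·CC·CC·CC·CC·CC·CC·CC·CC·CC·CC·CC·CC·CC·CC·AB
    A ↦ CC
    B ↦ AB
    C ↦ CC

A->CC, B->AB, C->CC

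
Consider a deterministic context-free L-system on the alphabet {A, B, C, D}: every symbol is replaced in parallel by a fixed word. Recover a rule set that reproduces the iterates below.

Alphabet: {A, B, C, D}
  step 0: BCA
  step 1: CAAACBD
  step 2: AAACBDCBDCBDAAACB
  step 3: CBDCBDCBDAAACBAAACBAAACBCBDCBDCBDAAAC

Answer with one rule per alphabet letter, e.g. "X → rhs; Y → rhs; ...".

  step 2 ⇒ step 3: AAACBDCBDCBDAAACB ⇒ CBD·CBD·CBD·AAA·C·B·AAA·C·B·AAA·C·B·CBD·CBD·CBD·AAA·C
    A ↦ CBD
    B ↦ C
    C ↦ AAA
    D ↦ B

A->CBD, B->C, C->AAA, D->B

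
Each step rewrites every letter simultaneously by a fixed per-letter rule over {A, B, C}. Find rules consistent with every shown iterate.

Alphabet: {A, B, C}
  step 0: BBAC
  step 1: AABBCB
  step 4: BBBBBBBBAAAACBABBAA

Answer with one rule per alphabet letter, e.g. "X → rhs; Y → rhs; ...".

A->BB, B->A, C->CB

  step 0 ⇒ step 1: BBAC ⇒ A·A·BB·CB
    A ↦ BB
    B ↦ A
    C ↦ CB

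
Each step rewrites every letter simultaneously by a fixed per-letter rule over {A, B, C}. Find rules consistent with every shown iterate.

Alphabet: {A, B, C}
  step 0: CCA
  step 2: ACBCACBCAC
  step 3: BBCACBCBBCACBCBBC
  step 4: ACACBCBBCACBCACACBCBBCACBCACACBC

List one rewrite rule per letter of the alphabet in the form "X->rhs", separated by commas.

  step 3 ⇒ step 4: BBCACBCBBCACBCBBC ⇒ AC·AC·BC·B·BC·AC·BC·AC·AC·BC·B·BC·AC·BC·AC·AC·BC
    A ↦ B
    B ↦ AC
    C ↦ BC

A->B, B->AC, C->BC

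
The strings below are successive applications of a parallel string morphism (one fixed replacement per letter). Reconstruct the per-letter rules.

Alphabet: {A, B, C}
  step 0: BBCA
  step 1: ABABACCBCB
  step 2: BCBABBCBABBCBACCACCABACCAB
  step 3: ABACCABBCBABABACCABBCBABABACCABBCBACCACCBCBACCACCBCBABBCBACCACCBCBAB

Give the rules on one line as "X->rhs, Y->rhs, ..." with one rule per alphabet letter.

  step 2 ⇒ step 3: BCBABBCBABBCBACCACCABACCAB ⇒ AB·ACC·AB·BCB·AB·AB·ACC·AB·BCB·AB·AB·ACC·AB·BCB·ACC·ACC·BCB·ACC·ACC·BCB·AB·BCB·ACC·ACC·BCB·AB
    A ↦ BCB
    B ↦ AB
    C ↦ ACC

A->BCB, B->AB, C->ACC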